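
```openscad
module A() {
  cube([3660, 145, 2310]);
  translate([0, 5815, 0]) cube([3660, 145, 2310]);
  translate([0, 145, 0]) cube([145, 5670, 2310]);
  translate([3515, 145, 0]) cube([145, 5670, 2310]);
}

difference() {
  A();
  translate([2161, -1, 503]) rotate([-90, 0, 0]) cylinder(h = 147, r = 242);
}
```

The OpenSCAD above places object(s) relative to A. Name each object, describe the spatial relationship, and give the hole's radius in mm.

The subtracted cylinder has r = 242 mm.

A is a house frame. The house frame has a circular hole through its front wall. The hole's radius is 242 mm.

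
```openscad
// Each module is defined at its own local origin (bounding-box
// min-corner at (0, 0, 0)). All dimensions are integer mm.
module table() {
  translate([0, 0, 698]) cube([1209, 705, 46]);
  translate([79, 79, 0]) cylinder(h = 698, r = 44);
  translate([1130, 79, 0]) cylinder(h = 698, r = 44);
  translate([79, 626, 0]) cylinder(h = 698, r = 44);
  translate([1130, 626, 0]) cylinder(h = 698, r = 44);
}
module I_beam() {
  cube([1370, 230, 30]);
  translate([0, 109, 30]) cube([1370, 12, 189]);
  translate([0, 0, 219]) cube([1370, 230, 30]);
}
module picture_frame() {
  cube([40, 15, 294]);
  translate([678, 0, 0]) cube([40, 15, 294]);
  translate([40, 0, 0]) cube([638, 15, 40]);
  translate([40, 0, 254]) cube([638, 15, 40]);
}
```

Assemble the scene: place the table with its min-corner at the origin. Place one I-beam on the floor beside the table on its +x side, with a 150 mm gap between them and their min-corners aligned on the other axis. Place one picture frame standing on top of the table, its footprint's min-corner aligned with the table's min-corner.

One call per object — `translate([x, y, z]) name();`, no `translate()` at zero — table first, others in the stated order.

table();
translate([1359, 0, 0]) I_beam();
translate([0, 0, 744]) picture_frame();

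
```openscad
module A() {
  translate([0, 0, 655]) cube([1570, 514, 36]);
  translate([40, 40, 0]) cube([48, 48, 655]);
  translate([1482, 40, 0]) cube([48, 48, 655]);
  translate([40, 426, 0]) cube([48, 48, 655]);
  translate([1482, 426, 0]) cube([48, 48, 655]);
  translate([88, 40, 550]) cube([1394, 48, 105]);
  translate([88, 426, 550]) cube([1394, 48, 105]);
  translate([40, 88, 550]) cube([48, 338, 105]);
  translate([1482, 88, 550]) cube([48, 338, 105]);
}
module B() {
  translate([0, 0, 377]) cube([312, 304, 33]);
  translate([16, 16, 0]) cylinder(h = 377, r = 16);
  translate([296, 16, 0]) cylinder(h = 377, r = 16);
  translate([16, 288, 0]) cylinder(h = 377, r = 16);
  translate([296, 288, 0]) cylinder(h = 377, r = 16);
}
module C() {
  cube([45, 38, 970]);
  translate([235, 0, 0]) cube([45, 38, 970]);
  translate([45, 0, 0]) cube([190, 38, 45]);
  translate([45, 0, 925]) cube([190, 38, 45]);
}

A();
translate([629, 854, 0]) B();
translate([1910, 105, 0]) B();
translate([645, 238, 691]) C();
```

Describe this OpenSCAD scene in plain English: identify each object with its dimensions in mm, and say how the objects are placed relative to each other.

A is a rectangular dining table. The top is 1570×514×36 mm with its upper surface at z = 691 mm. It stands on four 48×48 mm square legs, each inset 40 mm from the nearest pair of top edges, running from the floor to the underside of the top. Four apron rails, 48 mm thick and 105 mm tall, run between adjacent legs with their top edges flush with the underside of the top and their outer faces flush with the legs' outer faces.

B is a simple wooden stool: a rectangular seat 312 mm (x) by 304 mm (y), 33 mm thick, top face at z = 410 mm, on four round legs, each 32 mm in diameter. The legs rest on z = 0, each leg's axis is inset half a diameter from the nearest pair of seat edges (so the leg's bounding box is flush with the corner).

C is a picture frame with a 190×880 mm rectangular opening (x by z) and a uniform 45 mm border on every side. Frame depth is 38 mm along y. It is built from two vertical stiles running the full outside height and two horizontal rails spanning the gap between the stiles.

Two stools sit around the table at the +y, +x sides. The picture frame is on top of the table, centred.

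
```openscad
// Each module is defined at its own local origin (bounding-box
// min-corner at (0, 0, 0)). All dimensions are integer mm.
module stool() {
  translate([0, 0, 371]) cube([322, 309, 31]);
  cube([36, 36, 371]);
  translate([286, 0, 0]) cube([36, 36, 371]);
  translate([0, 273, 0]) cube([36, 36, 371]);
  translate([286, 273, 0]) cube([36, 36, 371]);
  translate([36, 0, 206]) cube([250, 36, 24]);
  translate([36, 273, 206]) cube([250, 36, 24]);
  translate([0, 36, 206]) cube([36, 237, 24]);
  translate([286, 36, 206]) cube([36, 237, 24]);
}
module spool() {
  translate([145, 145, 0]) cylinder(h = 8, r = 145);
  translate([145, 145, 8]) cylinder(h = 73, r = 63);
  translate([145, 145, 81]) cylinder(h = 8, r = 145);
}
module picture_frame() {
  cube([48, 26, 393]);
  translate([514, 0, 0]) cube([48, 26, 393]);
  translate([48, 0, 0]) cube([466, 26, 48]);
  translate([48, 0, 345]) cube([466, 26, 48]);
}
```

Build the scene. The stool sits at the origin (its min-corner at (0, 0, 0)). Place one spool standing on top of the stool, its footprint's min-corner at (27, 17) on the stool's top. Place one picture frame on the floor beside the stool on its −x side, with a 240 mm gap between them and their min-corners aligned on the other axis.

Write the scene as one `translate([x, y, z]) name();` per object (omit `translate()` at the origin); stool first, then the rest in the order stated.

stool();
translate([27, 17, 402]) spool();
translate([-802, 0, 0]) picture_frame();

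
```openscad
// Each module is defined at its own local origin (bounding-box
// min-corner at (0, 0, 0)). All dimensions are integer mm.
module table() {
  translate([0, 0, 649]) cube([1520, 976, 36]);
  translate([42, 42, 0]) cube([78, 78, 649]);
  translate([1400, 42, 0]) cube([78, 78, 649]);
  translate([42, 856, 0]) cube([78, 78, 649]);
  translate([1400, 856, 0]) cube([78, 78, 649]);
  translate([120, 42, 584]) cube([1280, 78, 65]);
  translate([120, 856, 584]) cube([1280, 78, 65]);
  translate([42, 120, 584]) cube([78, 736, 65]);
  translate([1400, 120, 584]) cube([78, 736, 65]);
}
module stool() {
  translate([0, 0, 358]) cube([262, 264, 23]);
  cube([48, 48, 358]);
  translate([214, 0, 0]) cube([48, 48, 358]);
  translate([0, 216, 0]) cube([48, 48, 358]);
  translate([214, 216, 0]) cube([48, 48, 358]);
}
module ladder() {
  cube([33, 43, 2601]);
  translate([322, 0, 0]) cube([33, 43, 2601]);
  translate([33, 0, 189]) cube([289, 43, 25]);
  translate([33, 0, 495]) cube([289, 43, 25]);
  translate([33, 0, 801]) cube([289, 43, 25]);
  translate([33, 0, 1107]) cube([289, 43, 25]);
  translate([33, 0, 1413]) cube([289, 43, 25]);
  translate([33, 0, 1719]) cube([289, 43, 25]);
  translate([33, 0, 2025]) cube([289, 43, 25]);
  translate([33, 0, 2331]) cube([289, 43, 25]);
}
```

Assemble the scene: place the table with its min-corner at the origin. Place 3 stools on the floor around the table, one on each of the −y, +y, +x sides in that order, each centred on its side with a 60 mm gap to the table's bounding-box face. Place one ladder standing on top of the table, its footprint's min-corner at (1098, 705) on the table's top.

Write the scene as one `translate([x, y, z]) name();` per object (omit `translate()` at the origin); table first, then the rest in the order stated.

table();
translate([629, -324, 0]) stool();
translate([629, 1036, 0]) stool();
translate([1580, 356, 0]) stool();
translate([1098, 705, 685]) ladder();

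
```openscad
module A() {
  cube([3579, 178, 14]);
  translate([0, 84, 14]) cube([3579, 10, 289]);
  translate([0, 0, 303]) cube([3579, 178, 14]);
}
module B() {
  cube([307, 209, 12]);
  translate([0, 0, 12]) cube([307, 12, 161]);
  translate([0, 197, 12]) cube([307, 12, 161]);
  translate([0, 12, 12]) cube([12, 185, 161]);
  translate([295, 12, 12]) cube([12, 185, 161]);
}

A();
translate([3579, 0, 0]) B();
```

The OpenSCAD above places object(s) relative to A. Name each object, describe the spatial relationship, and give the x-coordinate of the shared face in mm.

The I-beam's +x face and the open box's −x face are both at x = 3579 mm.

A is an I-beam. B is an open box. The open box is against the I-beam's +x side, with their −y faces flush. The x-coordinate of the shared face is 3579 mm.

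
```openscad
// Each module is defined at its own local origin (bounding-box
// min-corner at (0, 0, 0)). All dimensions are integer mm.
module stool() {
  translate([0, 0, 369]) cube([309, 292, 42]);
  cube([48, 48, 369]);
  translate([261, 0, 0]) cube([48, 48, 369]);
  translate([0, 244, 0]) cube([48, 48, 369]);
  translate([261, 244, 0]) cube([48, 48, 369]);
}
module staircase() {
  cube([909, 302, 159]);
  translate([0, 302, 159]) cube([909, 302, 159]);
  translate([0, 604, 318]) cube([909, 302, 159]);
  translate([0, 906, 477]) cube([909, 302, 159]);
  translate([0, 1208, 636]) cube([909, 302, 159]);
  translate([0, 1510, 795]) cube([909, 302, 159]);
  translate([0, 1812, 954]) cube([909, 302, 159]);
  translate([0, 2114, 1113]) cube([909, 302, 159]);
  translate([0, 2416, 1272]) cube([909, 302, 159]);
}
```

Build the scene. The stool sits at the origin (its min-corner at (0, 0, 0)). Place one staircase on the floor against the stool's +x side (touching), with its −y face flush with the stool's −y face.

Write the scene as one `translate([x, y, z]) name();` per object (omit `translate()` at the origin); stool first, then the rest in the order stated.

stool();
translate([309, 0, 0]) staircase();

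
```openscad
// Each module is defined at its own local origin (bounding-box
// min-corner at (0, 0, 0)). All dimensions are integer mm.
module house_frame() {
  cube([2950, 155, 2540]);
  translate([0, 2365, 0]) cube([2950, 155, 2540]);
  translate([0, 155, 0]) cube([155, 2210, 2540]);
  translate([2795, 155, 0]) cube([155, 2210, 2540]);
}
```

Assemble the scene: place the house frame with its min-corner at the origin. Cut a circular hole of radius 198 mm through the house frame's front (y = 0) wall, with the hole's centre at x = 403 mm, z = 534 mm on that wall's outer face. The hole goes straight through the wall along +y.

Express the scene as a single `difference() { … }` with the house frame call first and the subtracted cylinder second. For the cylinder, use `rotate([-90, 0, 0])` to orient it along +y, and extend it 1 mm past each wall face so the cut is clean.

difference() {
  house_frame();
  translate([403, -1, 534]) rotate([-90, 0, 0]) cylinder(h = 157, r = 198);
}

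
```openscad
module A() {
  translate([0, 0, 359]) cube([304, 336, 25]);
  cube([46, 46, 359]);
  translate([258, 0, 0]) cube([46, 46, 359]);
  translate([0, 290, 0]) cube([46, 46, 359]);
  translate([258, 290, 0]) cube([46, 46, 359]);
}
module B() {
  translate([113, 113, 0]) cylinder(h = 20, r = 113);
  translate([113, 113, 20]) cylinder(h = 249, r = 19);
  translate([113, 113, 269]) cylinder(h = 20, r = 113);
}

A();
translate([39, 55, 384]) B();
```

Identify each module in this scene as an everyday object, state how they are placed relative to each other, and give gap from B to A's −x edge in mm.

A is a stool. B is a spool. The spool is on top of the stool, centred. The gap from the spool to the stool's −x edge is 39 mm.

The spool's min-x is at 39; the stool's min-x is 0; gap = 39 mm.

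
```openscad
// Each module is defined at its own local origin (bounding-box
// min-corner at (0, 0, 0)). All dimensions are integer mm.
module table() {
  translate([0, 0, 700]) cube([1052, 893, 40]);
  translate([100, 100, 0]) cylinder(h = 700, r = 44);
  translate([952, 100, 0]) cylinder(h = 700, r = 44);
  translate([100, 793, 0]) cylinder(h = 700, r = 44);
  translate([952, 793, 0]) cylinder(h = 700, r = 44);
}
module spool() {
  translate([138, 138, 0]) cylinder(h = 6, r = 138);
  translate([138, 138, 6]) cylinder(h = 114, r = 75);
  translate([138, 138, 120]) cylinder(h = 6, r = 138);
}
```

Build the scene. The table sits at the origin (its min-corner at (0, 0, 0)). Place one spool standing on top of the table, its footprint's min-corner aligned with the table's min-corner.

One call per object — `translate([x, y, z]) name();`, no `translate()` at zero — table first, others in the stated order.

table();
translate([0, 0, 740]) spool();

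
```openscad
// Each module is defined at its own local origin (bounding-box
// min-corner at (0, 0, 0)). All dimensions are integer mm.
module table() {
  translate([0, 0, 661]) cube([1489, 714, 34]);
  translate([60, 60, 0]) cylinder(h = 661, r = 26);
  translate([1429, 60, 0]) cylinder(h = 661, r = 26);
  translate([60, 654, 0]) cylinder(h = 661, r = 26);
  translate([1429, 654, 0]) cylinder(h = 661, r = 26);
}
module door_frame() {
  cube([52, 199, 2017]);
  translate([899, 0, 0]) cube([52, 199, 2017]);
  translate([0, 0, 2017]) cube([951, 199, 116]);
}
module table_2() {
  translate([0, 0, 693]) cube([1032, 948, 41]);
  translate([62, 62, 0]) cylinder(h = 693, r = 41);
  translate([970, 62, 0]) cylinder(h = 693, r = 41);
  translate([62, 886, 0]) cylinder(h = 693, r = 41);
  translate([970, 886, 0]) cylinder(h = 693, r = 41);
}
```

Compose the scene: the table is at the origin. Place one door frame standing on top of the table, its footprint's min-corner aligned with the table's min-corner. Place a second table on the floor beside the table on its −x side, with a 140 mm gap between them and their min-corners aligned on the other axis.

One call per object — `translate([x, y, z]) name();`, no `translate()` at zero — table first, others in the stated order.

table();
translate([0, 0, 695]) door_frame();
translate([-1172, 0, 0]) table_2();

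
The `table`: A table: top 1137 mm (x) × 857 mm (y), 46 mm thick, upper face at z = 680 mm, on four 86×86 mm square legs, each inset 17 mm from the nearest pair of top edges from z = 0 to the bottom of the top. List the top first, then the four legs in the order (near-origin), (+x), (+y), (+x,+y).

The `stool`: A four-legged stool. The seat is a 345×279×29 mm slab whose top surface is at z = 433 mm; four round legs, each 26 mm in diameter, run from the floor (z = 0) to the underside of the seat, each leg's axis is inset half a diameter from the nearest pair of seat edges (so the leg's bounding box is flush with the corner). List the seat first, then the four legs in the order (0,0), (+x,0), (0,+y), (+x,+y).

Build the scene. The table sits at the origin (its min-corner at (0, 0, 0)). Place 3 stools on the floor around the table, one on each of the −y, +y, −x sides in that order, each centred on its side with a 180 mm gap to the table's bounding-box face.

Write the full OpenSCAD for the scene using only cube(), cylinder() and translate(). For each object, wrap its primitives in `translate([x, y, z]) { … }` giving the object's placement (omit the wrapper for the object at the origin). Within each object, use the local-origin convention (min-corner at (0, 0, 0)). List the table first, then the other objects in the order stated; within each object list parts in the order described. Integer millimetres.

translate([0, 0, 634]) cube([1137, 857, 46]);
translate([17, 17, 0]) cube([86, 86, 634]);
translate([1034, 17, 0]) cube([86, 86, 634]);
translate([17, 754, 0]) cube([86, 86, 634]);
translate([1034, 754, 0]) cube([86, 86, 634]);
translate([396, -459, 0]) {
  translate([0, 0, 404]) cube([345, 279, 29]);
  translate([13, 13, 0]) cylinder(h = 404, r = 13);
  translate([332, 13, 0]) cylinder(h = 404, r = 13);
  translate([13, 266, 0]) cylinder(h = 404, r = 13);
  translate([332, 266, 0]) cylinder(h = 404, r = 13);
}
translate([396, 1037, 0]) {
  translate([0, 0, 404]) cube([345, 279, 29]);
  translate([13, 13, 0]) cylinder(h = 404, r = 13);
  translate([332, 13, 0]) cylinder(h = 404, r = 13);
  translate([13, 266, 0]) cylinder(h = 404, r = 13);
  translate([332, 266, 0]) cylinder(h = 404, r = 13);
}
translate([-525, 289, 0]) {
  translate([0, 0, 404]) cube([345, 279, 29]);
  translate([13, 13, 0]) cylinder(h = 404, r = 13);
  translate([332, 13, 0]) cylinder(h = 404, r = 13);
  translate([13, 266, 0]) cylinder(h = 404, r = 13);
  translate([332, 266, 0]) cylinder(h = 404, r = 13);
}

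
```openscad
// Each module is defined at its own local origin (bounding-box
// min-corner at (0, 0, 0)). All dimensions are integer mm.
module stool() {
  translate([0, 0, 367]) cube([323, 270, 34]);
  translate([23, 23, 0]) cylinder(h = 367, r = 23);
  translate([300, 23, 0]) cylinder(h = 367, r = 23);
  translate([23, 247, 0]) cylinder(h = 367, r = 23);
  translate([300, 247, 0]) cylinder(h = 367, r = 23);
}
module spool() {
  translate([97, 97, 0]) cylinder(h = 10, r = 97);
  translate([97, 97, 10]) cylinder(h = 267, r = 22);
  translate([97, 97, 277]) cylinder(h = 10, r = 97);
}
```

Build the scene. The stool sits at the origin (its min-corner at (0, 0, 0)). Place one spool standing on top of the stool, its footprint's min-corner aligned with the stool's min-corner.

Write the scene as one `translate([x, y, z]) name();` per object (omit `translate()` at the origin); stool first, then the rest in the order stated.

stool();
translate([0, 0, 401]) spool();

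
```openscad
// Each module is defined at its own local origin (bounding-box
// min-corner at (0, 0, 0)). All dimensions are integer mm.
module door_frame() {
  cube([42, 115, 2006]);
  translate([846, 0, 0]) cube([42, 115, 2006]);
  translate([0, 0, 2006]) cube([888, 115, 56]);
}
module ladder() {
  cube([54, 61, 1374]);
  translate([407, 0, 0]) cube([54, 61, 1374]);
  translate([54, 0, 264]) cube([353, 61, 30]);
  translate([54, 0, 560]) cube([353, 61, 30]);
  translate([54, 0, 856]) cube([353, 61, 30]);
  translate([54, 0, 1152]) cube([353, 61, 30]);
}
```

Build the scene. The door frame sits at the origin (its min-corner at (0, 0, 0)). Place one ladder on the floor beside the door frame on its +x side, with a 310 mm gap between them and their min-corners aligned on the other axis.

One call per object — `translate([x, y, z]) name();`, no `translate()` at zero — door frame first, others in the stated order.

door_frame();
translate([1198, 0, 0]) ladder();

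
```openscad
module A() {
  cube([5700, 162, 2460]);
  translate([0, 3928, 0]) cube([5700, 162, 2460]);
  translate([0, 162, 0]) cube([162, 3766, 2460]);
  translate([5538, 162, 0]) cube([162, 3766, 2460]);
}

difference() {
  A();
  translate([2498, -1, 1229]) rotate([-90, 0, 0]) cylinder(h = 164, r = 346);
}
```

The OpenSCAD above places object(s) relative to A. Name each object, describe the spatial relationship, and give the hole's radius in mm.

A is a house frame. The house frame has a circular hole through its front wall. The hole's radius is 346 mm.

The subtracted cylinder has r = 346 mm.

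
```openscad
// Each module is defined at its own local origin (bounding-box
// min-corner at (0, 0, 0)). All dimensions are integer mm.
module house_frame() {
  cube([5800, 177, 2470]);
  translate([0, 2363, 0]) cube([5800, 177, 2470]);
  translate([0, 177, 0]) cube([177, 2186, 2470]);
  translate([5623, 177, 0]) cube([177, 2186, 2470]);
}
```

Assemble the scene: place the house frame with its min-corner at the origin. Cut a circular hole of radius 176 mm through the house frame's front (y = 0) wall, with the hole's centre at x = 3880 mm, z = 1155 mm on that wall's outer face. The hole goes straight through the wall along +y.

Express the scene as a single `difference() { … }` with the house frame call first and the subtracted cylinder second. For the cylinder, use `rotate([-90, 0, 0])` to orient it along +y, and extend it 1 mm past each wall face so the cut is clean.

difference() {
  house_frame();
  translate([3880, -1, 1155]) rotate([-90, 0, 0]) cylinder(h = 179, r = 176);
}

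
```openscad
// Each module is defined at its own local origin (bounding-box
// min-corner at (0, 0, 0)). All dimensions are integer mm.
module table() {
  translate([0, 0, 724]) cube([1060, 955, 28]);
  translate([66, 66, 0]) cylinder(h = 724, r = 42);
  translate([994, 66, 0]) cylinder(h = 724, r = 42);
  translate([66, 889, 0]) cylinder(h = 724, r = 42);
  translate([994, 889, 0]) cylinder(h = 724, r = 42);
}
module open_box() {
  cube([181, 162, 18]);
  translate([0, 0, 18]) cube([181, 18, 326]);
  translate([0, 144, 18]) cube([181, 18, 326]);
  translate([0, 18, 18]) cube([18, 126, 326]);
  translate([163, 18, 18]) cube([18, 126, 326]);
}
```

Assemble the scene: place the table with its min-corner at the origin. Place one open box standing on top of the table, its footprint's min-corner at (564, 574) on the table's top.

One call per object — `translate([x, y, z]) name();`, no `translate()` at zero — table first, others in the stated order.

table();
translate([564, 574, 752]) open_box();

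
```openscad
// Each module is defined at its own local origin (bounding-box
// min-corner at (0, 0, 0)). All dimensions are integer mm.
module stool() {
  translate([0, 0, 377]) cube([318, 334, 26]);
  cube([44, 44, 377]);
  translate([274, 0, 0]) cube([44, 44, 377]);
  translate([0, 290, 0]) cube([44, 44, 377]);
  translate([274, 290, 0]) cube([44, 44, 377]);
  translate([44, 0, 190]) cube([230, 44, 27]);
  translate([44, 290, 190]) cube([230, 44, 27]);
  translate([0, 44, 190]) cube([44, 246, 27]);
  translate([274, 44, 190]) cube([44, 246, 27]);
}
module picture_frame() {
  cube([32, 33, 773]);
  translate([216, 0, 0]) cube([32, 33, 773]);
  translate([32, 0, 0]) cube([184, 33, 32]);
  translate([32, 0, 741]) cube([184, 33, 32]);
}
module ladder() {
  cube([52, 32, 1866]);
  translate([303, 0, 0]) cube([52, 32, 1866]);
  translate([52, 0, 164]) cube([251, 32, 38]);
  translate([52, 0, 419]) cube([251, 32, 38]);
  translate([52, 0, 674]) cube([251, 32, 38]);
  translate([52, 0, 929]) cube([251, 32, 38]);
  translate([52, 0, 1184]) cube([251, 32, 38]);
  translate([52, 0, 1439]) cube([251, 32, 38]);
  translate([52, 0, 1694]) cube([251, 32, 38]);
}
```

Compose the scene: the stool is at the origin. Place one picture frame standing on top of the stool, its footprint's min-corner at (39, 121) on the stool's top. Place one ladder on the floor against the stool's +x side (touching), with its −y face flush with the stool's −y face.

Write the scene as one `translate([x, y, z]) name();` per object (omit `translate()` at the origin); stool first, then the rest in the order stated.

stool();
translate([39, 121, 403]) picture_frame();
translate([318, 0, 0]) ladder();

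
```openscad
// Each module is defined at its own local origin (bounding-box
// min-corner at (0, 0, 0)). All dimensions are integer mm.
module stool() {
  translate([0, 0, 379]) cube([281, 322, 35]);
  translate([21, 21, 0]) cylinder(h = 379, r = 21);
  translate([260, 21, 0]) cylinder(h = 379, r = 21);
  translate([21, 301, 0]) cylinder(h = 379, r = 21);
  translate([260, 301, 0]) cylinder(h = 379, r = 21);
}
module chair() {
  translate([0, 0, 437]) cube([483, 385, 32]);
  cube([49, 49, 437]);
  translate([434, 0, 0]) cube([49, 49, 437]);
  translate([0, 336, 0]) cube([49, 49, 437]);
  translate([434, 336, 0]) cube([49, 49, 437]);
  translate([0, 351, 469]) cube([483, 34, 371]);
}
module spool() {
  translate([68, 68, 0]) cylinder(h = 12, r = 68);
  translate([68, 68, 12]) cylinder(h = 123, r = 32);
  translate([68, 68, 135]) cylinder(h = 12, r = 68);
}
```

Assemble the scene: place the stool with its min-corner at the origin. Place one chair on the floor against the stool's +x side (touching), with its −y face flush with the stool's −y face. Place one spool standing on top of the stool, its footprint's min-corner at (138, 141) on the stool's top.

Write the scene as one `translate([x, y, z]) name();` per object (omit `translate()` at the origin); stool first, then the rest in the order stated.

stool();
translate([281, 0, 0]) chair();
translate([138, 141, 414]) spool();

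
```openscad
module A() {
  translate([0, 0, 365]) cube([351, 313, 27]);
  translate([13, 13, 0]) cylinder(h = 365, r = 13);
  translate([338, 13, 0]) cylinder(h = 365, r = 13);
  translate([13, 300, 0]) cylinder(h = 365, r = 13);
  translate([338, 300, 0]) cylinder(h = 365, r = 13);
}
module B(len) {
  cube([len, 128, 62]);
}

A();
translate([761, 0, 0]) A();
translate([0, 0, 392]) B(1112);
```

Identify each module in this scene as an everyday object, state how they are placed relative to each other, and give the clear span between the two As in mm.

A is a stool. B is a beam. A beam spans the tops of two stools. The clear span between the two stools is 410 mm.

Second stool starts at x = 761; first ends at x = 351; clear span = 761 − 351 = 410 mm.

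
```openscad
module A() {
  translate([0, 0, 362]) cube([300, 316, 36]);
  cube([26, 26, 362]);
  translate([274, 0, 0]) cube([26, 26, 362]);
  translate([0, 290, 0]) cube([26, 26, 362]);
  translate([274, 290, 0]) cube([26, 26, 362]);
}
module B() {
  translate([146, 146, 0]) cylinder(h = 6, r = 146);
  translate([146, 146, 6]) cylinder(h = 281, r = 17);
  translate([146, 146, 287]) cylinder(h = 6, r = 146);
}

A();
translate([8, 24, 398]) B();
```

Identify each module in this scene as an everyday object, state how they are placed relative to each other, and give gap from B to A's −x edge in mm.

The spool's min-x is at 8; the stool's min-x is 0; gap = 8 mm.

A is a stool. B is a spool. The spool is on top of the stool. The gap from the spool to the stool's −x edge is 8 mm.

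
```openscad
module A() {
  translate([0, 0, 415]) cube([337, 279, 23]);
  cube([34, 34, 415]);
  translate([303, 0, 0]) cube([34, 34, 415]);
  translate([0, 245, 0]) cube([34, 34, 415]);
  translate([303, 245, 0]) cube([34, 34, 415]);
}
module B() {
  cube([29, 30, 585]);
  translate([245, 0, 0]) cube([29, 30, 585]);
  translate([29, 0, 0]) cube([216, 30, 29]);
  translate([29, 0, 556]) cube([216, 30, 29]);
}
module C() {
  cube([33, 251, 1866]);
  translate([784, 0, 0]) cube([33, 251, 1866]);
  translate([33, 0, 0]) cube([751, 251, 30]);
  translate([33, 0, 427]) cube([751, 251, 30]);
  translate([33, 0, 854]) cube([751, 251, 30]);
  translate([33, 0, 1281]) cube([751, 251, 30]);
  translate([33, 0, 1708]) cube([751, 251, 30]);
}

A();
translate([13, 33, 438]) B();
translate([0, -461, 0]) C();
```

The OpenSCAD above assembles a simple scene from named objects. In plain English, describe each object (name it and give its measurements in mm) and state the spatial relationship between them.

A is a simple wooden stool: a rectangular seat 337 mm (x) by 279 mm (y), 23 mm thick, top face at z = 438 mm, on four square legs, each 34×34 mm in cross-section. The legs rest on z = 0, each flush with a corner of the seat.

B is a rectangular picture frame lying in the x–z plane (depth along y). The opening is 216 mm wide (x) by 527 mm tall (z), surrounded by a border 29 mm wide on all four sides. The frame is 30 mm deep and is made of two full-height vertical stiles with two horizontal rails fitted between them.

C is a bookshelf 817 mm wide overall, 251 mm deep and 1866 mm tall. The two sides are 33 mm thick vertical panels. 5 horizontal shelves of 30 mm thickness span between the inner faces of the sides; the lowest shelf sits on the floor and shelves are stacked with a clear vertical gap of 397 mm between each pair.

The picture frame is on top of the stool. The bookshelf is on the floor beside the stool on its −y side.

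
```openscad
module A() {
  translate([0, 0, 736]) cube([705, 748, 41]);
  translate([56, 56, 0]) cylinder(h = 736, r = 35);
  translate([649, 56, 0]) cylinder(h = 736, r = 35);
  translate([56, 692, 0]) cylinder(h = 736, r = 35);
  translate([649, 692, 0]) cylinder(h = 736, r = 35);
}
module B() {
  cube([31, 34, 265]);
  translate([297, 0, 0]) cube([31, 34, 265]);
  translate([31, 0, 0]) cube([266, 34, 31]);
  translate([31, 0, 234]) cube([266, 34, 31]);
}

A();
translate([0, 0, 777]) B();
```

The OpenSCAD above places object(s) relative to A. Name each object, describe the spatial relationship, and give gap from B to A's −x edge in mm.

The picture frame's min-x is at 0; the table's min-x is 0; gap = 0 mm.

A is a table. B is a picture frame. The picture frame is on top of the table. The gap from the picture frame to the table's −x edge is 0 mm.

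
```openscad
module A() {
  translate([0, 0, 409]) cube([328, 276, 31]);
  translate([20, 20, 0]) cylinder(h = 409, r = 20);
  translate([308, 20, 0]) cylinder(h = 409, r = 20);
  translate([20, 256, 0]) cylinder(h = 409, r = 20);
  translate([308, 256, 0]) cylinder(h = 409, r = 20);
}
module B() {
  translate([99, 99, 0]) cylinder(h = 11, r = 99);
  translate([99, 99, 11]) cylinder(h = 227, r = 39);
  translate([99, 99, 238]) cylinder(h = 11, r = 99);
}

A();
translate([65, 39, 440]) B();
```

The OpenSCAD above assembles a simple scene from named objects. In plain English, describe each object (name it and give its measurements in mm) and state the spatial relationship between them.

A is a four-legged stool. The seat is a 328×276×31 mm slab whose top surface is at z = 440 mm; four round legs, each 40 mm in diameter, run from the floor (z = 0) to the underside of the seat, each leg's axis is inset half a diameter from the nearest pair of seat edges (so the leg's bounding box is flush with the corner).

B is a spool: two coaxial disc flanges of radius 99 mm and thickness 11 mm, joined by a core cylinder of radius 39 mm and height 227 mm. The lower flange rests on z = 0 and the three cylinders share a vertical axis.

The spool is on top of the stool, centred.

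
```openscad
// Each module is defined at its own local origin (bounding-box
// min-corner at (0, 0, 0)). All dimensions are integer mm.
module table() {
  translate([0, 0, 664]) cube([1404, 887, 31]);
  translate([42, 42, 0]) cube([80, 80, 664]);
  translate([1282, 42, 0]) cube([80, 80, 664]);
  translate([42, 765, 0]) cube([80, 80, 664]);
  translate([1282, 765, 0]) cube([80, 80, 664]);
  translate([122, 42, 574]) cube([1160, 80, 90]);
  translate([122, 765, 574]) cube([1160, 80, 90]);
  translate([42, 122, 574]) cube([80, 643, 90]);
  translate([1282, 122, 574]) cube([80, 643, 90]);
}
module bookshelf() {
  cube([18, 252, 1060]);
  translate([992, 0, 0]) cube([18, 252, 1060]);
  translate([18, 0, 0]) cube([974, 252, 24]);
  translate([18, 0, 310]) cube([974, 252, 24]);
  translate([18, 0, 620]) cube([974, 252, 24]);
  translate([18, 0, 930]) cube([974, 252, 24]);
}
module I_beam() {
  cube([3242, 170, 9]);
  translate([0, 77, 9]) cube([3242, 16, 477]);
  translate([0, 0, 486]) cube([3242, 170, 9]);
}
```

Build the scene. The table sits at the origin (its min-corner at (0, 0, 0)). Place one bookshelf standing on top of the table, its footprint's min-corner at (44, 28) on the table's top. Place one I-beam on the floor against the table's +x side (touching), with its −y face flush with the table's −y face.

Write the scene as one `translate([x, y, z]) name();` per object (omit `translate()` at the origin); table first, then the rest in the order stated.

table();
translate([44, 28, 695]) bookshelf();
translate([1404, 0, 0]) I_beam();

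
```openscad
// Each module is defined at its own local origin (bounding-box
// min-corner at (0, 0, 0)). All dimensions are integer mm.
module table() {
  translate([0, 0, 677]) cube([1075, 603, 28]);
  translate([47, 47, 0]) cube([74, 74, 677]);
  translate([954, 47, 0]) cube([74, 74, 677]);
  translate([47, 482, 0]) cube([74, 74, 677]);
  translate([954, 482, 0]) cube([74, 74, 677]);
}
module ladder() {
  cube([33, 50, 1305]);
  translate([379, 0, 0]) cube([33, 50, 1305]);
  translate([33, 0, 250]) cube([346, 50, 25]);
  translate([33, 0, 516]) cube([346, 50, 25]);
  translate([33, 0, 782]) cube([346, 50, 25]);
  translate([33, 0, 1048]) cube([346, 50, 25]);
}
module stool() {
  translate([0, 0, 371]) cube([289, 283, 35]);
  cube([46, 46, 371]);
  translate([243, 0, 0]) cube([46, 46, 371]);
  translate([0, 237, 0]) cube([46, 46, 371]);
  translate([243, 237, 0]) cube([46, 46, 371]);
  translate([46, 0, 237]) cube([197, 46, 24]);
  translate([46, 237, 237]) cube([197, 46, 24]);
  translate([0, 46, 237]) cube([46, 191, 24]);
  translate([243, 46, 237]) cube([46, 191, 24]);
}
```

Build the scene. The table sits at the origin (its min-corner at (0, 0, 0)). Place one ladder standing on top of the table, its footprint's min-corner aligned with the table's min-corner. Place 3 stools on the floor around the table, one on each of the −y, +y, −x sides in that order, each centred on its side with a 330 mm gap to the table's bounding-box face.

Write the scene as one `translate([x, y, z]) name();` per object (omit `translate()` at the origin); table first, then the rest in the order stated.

table();
translate([0, 0, 705]) ladder();
translate([393, -613, 0]) stool();
translate([393, 933, 0]) stool();
translate([-619, 160, 0]) stool();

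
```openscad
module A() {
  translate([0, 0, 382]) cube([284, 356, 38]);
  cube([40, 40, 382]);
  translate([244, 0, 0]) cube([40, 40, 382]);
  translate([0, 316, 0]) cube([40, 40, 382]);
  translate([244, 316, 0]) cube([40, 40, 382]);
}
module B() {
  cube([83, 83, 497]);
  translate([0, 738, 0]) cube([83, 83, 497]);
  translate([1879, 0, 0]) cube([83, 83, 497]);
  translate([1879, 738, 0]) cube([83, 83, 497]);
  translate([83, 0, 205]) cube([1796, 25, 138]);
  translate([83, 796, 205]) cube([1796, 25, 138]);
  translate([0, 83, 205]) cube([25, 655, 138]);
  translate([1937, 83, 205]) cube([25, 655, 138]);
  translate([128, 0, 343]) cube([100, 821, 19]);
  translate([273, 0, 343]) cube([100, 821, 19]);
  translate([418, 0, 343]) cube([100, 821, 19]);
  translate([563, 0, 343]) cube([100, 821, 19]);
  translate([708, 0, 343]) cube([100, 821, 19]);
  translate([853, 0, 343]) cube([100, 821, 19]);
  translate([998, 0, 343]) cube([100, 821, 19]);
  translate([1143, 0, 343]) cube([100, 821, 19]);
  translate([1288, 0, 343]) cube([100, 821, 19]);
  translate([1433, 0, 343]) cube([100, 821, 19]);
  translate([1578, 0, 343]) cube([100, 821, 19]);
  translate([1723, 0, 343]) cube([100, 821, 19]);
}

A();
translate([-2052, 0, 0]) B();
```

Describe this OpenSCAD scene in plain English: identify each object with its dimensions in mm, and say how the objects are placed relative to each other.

A is a four-legged stool. The seat is 284×356 mm, 38 mm thick, top at z = 420 mm. It stands on four square legs, each 40×40 mm in cross-section, from z = 0 to the seat underside, each flush with a corner of the seat.

B is a bed frame 1962 mm long (x) by 821 mm wide (y). Four 83×83 mm corner posts, 497 mm tall, at the corners of the footprint. Four rails of 25 mm thickness and 138 mm height run between adjacent posts with their undersides at z = 205 mm, their outer faces flush with the outside of the frame (the two x-running rails run between the posts' inner faces; the two y-running rails run between the posts' inner faces). 12 slats, each 100 mm wide (x) and 19 mm thick, lie across the top of the two x-running rails, running the full 821 mm width of the frame in y; the slats are evenly spaced along x between the inner faces of the end posts with equal gaps (rounded down to the nearest mm) at the −x end and between each pair — any rounding remainder accumulates at the +x end.

The bed frame is on the floor beside the stool on its −x side.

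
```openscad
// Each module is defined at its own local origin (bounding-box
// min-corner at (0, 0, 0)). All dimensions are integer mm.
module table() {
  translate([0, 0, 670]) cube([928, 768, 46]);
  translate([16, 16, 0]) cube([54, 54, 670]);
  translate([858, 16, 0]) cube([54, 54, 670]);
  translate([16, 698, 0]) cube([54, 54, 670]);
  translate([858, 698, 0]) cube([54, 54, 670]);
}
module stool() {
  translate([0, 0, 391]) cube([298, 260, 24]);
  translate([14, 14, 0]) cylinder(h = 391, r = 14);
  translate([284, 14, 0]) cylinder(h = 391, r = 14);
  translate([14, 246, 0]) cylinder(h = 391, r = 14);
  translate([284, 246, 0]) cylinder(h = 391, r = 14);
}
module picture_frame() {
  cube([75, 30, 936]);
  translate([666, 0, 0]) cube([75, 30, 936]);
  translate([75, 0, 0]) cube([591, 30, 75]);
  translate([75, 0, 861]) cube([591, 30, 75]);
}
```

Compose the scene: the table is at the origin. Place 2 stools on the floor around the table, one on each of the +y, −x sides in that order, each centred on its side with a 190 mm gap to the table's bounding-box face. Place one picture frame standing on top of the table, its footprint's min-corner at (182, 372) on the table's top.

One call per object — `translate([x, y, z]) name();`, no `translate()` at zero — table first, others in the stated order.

table();
translate([315, 958, 0]) stool();
translate([-488, 254, 0]) stool();
translate([182, 372, 716]) picture_frame();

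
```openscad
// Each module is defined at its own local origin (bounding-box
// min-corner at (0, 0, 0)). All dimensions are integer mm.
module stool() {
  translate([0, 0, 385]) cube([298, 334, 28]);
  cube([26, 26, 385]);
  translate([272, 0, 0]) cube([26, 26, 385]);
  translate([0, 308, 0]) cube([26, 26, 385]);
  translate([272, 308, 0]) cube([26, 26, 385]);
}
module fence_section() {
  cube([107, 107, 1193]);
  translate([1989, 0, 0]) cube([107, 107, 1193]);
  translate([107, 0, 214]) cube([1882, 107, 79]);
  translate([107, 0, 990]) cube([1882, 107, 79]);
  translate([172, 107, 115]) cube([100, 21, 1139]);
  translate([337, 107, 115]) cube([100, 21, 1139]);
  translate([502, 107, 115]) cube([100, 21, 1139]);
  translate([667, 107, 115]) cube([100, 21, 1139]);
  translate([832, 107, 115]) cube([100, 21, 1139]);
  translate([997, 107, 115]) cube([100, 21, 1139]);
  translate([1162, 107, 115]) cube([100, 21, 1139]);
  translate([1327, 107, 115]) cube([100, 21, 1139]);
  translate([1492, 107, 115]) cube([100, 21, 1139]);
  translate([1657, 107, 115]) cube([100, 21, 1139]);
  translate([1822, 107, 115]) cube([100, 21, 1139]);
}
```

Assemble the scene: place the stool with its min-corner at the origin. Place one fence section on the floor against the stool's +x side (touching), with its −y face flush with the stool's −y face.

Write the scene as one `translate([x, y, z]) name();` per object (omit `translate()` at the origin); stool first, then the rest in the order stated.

stool();
translate([298, 0, 0]) fence_section();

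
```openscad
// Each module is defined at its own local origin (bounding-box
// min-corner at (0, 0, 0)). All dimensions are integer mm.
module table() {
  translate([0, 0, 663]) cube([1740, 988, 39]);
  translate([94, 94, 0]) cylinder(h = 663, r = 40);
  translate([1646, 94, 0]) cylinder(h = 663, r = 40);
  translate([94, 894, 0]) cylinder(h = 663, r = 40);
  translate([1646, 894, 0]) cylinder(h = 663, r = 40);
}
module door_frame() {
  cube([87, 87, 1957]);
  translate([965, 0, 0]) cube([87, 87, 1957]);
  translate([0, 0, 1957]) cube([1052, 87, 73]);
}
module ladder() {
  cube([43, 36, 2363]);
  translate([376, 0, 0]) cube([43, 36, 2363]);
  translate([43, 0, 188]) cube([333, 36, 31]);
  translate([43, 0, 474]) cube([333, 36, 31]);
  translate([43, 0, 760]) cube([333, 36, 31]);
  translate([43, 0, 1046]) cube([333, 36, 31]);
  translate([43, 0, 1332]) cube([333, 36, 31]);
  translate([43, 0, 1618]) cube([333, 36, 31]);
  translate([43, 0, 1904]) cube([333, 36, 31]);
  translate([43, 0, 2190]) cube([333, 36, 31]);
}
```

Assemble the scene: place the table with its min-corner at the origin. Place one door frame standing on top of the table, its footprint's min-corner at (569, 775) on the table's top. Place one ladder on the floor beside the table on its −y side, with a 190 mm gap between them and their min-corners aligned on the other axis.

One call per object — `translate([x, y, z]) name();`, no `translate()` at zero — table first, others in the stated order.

table();
translate([569, 775, 702]) door_frame();
translate([0, -226, 0]) ladder();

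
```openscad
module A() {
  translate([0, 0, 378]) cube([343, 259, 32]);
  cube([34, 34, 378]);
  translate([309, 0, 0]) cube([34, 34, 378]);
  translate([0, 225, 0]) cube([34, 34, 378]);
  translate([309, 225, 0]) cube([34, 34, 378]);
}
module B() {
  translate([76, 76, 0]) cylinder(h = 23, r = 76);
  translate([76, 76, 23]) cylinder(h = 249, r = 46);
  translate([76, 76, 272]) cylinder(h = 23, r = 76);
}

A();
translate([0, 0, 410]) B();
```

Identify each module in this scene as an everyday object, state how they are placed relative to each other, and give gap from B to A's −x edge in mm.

A is a stool. B is a spool. The spool is on top of the stool. The gap from the spool to the stool's −x edge is 0 mm.

The spool's min-x is at 0; the stool's min-x is 0; gap = 0 mm.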